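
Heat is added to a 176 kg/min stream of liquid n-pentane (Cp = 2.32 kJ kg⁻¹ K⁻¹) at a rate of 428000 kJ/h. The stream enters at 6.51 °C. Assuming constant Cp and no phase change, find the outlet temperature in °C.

Q = 428000 kJ/h = 7133.3 kJ/min
ΔT = Q/(ṁ·Cp) = 7133.3/(176×2.32) = 17.47 K
T_out = 6.51 + 17.47 = 23.98 °C

T_out = 24.0 °C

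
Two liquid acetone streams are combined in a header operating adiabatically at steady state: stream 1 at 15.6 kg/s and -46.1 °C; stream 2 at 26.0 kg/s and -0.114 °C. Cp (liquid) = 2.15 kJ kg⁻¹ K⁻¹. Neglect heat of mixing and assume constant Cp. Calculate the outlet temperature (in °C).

T_out = -17.4 °C

No heat crosses the boundary, so H_out = H_in.
T_out = Σ ṁᵢCp,ᵢTᵢ / Σ ṁᵢCp,ᵢ
      = -1552.6 / 89.44 = -17.359 °C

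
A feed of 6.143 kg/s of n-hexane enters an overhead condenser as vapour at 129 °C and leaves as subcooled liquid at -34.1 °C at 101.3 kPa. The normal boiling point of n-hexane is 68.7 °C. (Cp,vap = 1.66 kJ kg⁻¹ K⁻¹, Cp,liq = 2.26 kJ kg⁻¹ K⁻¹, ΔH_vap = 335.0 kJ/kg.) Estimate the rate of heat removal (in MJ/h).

Q_c = 14800 MJ/h

vapour 129→68.7 °C: -100.1 kJ/kg
condensation at 68.7 °C: -335 kJ/kg
liquid 68.7→-34.1 °C: -232.33 kJ/kg
Δh = -100.1 + -335 + -232.33 = -667.43 kJ/kg
Q = ṁ·Δh = 6.143 kg/s × -667.43 kJ/kg = -4100 kJ/s
|Q| = 4100 kW = 14760 MJ/h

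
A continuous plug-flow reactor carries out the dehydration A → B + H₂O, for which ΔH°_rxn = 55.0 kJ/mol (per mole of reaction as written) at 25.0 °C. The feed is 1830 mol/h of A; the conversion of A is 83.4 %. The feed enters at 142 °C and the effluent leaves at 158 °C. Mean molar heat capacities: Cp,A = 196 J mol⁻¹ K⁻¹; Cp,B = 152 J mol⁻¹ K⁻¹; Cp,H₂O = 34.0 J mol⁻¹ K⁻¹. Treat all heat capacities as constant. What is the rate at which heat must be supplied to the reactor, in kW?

Q_in = 24.3 kW

Extent of reaction ξ = 0.834 × 1830 = 1526.2 mol/h
Reaction term: ξ·ΔH°_rxn = 1526.2 × 55.0 = 83942 kJ/h
Sensible, feed 142→25 °C: -41966 kJ/h
Outlet flows (mol/h): A 303.78, B 1526.2, H₂O 1526.2
Sensible, products 25→158 °C: 45675 kJ/h
Q = ΔH = 87651 kJ/h = 24.348 kW
Heat supplied = 24.348 kW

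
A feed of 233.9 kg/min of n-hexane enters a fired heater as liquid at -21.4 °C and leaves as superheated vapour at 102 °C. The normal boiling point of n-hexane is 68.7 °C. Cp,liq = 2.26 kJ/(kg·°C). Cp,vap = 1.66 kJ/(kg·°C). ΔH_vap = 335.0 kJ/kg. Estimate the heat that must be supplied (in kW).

Q = 2320 kW

liquid -21.4→68.7 °C: 203.63 kJ/kg
vaporisation at 68.7 °C: 335 kJ/kg
vapour 68.7→102 °C: 55.278 kJ/kg
Δh = 203.63 + 335 + 55.278 = 593.9 kJ/kg
Q = ṁ·Δh = 233.9 kg/min × 593.9 kJ/kg = 138910 kJ/min
|Q| = 2315.2 kW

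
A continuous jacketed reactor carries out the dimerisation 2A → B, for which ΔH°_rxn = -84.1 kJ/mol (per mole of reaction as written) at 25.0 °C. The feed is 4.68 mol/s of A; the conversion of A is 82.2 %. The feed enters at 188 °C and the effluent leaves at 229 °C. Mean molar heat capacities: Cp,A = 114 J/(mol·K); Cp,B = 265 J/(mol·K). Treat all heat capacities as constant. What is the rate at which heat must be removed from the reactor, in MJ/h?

Q_out = 451 MJ/h

Extent of reaction ξ = 0.822 × 4.68 / 2 = 1.9235 mol/s
Reaction term: ξ·ΔH°_rxn = 1.9235 × -84.1 = -161.76 kJ/s
Sensible, feed 188→25 °C: -86.964 kJ/s
Outlet flows (mol/s): A 0.83304, B 1.9235
Sensible, products 25→229 °C: 123.36 kJ/s
Q = ΔH = -125.37 kJ/s = -125.37 kW
Heat removed = 451.34 MJ/h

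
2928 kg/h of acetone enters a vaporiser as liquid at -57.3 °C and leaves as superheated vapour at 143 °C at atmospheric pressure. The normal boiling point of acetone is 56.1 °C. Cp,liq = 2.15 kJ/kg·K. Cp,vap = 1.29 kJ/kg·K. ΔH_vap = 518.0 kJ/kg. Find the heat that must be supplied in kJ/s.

liquid -57.3→56.1 °C: 243.81 kJ/kg
vaporisation at 56.1 °C: 518 kJ/kg
vapour 56.1→143 °C: 112.1 kJ/kg
Δh = 243.81 + 518 + 112.1 = 873.91 kJ/kg
Q = ṁ·Δh = 2928 kg/h × 873.91 kJ/kg = 2.5588e+06 kJ/h
|Q| = 710.78 kW

Q = 711 kJ/s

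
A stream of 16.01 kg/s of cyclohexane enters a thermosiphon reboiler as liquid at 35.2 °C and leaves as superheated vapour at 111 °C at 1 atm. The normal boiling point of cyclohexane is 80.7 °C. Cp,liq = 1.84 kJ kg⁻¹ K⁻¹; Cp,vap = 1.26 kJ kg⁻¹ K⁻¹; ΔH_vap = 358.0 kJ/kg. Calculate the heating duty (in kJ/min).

liquid 35.2→80.7 °C: 83.72 kJ/kg
vaporisation at 80.7 °C: 358 kJ/kg
vapour 80.7→111 °C: 38.178 kJ/kg
Δh = 83.72 + 358 + 38.178 = 479.9 kJ/kg
Q = ṁ·Δh = 16.01 kg/s × 479.9 kJ/kg = 7683.2 kJ/s
|Q| = 7683.2 kW = 460990 kJ/min

Q = 461000 kJ/min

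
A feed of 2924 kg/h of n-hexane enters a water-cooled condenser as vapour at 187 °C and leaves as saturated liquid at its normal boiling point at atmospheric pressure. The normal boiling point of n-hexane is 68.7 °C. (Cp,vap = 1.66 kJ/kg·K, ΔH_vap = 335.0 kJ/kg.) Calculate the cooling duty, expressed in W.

Q_c = 432000 W

vapour 187→68.7 °C: -196.38 kJ/kg
condensation at 68.7 °C: -335 kJ/kg
Δh = -196.38 + -335 = -531.38 kJ/kg
Q = ṁ·Δh = 2924 kg/h × -531.38 kJ/kg = -1.5537e+06 kJ/h
|Q| = 431.6 kW = 431600 W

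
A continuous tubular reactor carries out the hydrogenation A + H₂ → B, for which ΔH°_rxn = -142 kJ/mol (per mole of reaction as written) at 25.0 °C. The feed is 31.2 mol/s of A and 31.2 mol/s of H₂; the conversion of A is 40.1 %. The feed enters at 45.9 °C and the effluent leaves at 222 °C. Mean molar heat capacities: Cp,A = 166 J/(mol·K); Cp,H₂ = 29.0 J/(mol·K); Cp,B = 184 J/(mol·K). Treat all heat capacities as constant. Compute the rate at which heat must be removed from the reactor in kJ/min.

Q_out = 43900 kJ/min

Extent of reaction ξ = 0.401 × 31.2 = 12.511 mol/s
Reaction term: ξ·ΔH°_rxn = 12.511 × -142 = -1776.6 kJ/s
Sensible, feed 45.9→25 °C: -127.16 kJ/s
Outlet flows (mol/s): A 18.689, H₂ 18.689, B 12.511
Sensible, products 25→222 °C: 1171.4 kJ/s
Q = ΔH = -732.31 kJ/s = -732.31 kW
Heat removed = 43939 kJ/min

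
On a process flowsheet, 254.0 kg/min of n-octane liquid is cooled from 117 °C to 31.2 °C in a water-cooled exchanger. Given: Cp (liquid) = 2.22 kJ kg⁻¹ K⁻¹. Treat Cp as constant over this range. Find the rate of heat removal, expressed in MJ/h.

Q = ṁ·Cp·ΔT = 254.0 × 2.22 × (31.2 − 117) = -48381 kJ/min
Converting: 48381 / 60 s = 806.35 kW
Cooling duty = 2902.9 MJ/h

Q_c = 2900 MJ/h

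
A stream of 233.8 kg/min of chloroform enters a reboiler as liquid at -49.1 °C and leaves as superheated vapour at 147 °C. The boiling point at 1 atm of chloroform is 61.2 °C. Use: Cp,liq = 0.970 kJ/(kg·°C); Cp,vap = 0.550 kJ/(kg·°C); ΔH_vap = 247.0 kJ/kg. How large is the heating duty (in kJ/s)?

Q = 1560 kJ/s

liquid -49.1→61.2 °C: 106.99 kJ/kg
vaporisation at 61.2 °C: 247 kJ/kg
vapour 61.2→147 °C: 47.19 kJ/kg
Δh = 106.99 + 247 + 47.19 = 401.18 kJ/kg
Q = ṁ·Δh = 233.8 kg/min × 401.18 kJ/kg = 93796 kJ/min
|Q| = 1563.3 kW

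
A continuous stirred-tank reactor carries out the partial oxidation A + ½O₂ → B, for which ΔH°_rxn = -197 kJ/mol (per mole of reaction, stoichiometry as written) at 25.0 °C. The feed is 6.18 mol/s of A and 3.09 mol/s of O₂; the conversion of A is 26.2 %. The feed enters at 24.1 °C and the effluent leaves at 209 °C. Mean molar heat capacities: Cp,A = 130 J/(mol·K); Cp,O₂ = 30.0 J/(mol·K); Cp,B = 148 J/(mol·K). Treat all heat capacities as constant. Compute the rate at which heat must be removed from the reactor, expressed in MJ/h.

Q_out = 549 MJ/h

Extent of reaction ξ = 0.262 × 6.18 = 1.6192 mol/s
Reaction term: ξ·ΔH°_rxn = 1.6192 × -197 = -318.97 kJ/s
Sensible, feed 24.1→25 °C: 0.80649 kJ/s
Outlet flows (mol/s): A 4.5608, O₂ 2.2804, B 1.6192
Sensible, products 25→209 °C: 165.78 kJ/s
Q = ΔH = -152.39 kJ/s = -152.39 kW
Heat removed = 548.61 MJ/h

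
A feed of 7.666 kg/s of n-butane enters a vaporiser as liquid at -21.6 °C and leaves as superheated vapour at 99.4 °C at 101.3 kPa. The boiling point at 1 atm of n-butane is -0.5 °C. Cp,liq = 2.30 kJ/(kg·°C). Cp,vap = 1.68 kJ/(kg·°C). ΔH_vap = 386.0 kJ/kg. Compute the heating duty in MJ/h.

liquid -21.6→-0.5 °C: 48.53 kJ/kg
vaporisation at -0.5 °C: 386 kJ/kg
vapour -0.5→99.4 °C: 167.83 kJ/kg
Δh = 48.53 + 386 + 167.83 = 602.36 kJ/kg
Q = ṁ·Δh = 7.666 kg/s × 602.36 kJ/kg = 4617.7 kJ/s
|Q| = 4617.7 kW = 16624 MJ/h

Q = 16600 MJ/h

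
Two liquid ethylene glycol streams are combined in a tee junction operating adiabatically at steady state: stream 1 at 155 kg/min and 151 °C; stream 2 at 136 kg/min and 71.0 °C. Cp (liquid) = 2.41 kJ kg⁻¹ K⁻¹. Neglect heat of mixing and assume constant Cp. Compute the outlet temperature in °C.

No heat crosses the boundary, so H_out = H_in.
Σ ṁᵢCp,ᵢTᵢ = 155×2.41×151 + 136×2.41×71.0 = 79677
Σ ṁᵢCp,ᵢ = 155×2.41 + 136×2.41 = 701.31
T_out = 79677 / 701.31 = 113.61 °C

T_out = 114 °C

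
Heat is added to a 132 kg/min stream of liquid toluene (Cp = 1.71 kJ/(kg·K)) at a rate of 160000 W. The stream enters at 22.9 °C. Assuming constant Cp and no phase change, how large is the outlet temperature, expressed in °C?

T_out = 65.4 °C

Q = 160000 W = 9600 kJ/min
ΔT = Q/(ṁ·Cp) = 9600/(132×1.71) = 42.531 K
T_out = 22.9 + 42.531 = 65.431 °C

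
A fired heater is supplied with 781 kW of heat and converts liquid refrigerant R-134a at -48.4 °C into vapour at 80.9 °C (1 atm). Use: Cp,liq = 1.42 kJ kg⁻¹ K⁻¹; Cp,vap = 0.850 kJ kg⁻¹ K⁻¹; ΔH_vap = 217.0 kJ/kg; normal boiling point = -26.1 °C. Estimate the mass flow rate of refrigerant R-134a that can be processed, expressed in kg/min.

Δh = 1.42×(-26.1−-48.4) + 217.0 + 0.850×(80.9−-26.1) = 339.62 kJ/kg
Q = 781 kW = 781 kJ/s = 46860 kJ/min
ṁ = Q/Δh = 46860 / 339.62 = 137.98 kg/min

ṁ = 138 kg/min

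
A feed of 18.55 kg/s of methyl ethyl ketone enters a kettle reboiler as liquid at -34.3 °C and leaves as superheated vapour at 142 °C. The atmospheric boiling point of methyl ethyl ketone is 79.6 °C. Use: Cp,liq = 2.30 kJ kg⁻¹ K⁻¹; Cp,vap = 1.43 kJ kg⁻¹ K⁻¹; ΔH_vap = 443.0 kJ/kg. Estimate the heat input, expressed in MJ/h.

liquid -34.3→79.6 °C: 261.97 kJ/kg
vaporisation at 79.6 °C: 443 kJ/kg
vapour 79.6→142 °C: 89.232 kJ/kg
Δh = 261.97 + 443 + 89.232 = 794.2 kJ/kg
Q = ṁ·Δh = 18.55 kg/s × 794.2 kJ/kg = 14732 kJ/s
|Q| = 14732 kW = 53037 MJ/h

Q = 53000 MJ/h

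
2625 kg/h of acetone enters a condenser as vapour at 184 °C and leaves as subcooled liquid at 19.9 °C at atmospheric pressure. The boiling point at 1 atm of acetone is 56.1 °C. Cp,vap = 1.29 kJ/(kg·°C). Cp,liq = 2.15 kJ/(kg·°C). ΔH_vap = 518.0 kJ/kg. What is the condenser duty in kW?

Q_c = 555 kW

vapour 184→56.1 °C: -164.99 kJ/kg
condensation at 56.1 °C: -518 kJ/kg
liquid 56.1→19.9 °C: -77.83 kJ/kg
Δh = -164.99 + -518 + -77.83 = -760.82 kJ/kg
Q = ṁ·Δh = 2625 kg/h × -760.82 kJ/kg = -1.9972e+06 kJ/h
|Q| = 554.77 kW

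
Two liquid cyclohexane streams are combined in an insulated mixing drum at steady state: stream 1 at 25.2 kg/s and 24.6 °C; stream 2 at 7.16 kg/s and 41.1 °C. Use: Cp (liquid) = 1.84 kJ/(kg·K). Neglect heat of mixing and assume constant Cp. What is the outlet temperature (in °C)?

Adiabatic, steady state ⇒ Σ ṁᵢCp,ᵢ(T_out − Tᵢ) = 0
Σ ṁᵢCp,ᵢTᵢ = 25.2×1.84×24.6 + 7.16×1.84×41.1 = 1682.1
Σ ṁᵢCp,ᵢ = 25.2×1.84 + 7.16×1.84 = 59.542
T_out = 1682.1 / 59.542 = 28.251 °C

T_out = 28.3 °C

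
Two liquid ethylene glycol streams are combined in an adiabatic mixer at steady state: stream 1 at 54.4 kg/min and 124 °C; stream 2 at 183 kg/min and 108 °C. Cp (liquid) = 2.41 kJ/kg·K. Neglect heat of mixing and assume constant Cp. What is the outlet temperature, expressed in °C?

Energy balance with Q = 0: Σ ṁᵢCp,ᵢ(T_out − Tᵢ) = 0
T_out = Σ ṁᵢCp,ᵢTᵢ / Σ ṁᵢCp,ᵢ
      = 63888 / 572.13 = 111.67 °C

T_out = 112 °C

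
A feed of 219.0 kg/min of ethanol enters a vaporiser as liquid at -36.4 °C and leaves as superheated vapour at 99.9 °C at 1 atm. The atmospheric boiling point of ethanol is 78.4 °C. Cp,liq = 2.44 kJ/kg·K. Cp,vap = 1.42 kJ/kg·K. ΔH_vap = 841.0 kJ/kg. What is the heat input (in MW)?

Q = 4.20 MW

liquid -36.4→78.4 °C: 280.11 kJ/kg
vaporisation at 78.4 °C: 841 kJ/kg
vapour 78.4→99.9 °C: 30.53 kJ/kg
Δh = 280.11 + 841 + 30.53 = 1151.6 kJ/kg
Q = ṁ·Δh = 219.0 kg/min × 1151.6 kJ/kg = 252210 kJ/min
|Q| = 4203.5 kW = 4.2035 MW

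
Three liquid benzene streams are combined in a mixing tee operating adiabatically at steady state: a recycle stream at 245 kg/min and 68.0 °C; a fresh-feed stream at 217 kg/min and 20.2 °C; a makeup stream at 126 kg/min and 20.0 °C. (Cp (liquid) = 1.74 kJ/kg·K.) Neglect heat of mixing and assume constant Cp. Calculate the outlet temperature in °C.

T_out = 40.1 °C

Energy balance with Q = 0: Σ ṁᵢCp,ᵢ(T_out − Tᵢ) = 0
Σ ṁᵢCp,ᵢTᵢ = 245×1.74×68.0 + 217×1.74×20.2 + 126×1.74×20.0 = 41000
Σ ṁᵢCp,ᵢ = 245×1.74 + 217×1.74 + 126×1.74 = 1023.1
T_out = 41000 / 1023.1 = 40.074 °C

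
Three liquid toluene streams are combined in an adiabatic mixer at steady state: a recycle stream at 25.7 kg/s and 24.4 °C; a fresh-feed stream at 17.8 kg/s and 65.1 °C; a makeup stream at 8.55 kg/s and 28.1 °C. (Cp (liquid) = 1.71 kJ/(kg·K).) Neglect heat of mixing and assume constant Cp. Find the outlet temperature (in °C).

Adiabatic, steady state ⇒ Σ ṁᵢCp,ᵢ(T_out − Tᵢ) = 0
Σ ṁᵢCp,ᵢTᵢ = 25.7×1.71×24.4 + 17.8×1.71×65.1 + 8.55×1.71×28.1 = 3464.7
Σ ṁᵢCp,ᵢ = 25.7×1.71 + 17.8×1.71 + 8.55×1.71 = 89.005
T_out = 3464.7 / 89.005 = 38.926 °C

T_out = 38.9 °C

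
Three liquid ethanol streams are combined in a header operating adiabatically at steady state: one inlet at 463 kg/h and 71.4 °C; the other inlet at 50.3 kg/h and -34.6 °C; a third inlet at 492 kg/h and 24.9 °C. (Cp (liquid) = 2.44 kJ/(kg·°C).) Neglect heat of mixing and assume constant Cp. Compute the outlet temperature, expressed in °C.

Adiabatic, steady state ⇒ Σ ṁᵢCp,ᵢ(T_out − Tᵢ) = 0
Σ ṁᵢCp,ᵢTᵢ = 463×2.44×71.4 + 50.3×2.44×-34.6 + 492×2.44×24.9 = 106310
Σ ṁᵢCp,ᵢ = 463×2.44 + 50.3×2.44 + 492×2.44 = 2452.9
T_out = 106310 / 2452.9 = 43.339 °C

T_out = 43.3 °C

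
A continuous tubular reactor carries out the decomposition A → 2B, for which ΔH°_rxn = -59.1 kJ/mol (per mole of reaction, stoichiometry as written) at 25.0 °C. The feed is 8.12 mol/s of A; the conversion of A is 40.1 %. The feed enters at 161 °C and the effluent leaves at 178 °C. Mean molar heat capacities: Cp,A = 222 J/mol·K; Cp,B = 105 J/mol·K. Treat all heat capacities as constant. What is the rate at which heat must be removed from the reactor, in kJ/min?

Extent of reaction ξ = 0.401 × 8.12 = 3.2561 mol/s
Reaction term: ξ·ΔH°_rxn = 3.2561 × -59.1 = -192.44 kJ/s
Sensible, feed 161→25 °C: -245.16 kJ/s
Outlet flows (mol/s): A 4.8639, B 6.5122
Sensible, products 25→178 °C: 269.83 kJ/s
Q = ΔH = -167.77 kJ/s = -167.77 kW
Heat removed = 10066 kJ/min

Q_out = 10100 kJ/min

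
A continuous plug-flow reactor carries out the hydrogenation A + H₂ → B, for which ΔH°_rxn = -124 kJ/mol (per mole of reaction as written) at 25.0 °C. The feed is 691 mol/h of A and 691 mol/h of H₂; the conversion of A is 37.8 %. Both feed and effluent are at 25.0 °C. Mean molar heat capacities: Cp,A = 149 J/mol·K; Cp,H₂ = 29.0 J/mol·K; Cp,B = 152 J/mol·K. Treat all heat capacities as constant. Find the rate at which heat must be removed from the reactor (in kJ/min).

Q_out = 540 kJ/min

Extent of reaction ξ = 0.378 × 691 = 261.2 mol/h
Reaction term: ξ·ΔH°_rxn = 261.2 × -124 = -32389 kJ/h
Q = ΔH = -32389 kJ/h = -8.9968 kW
Heat removed = 539.81 kJ/min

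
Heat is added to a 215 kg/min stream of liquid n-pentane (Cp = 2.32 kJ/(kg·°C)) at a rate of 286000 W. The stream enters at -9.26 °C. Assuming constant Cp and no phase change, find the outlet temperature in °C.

Q = 286000 W = 17160 kJ/min
ΔT = Q/(ṁ·Cp) = 17160/(215×2.32) = 34.403 K
T_out = -9.26 + 34.403 = 25.143 °C

T_out = 25.1 °C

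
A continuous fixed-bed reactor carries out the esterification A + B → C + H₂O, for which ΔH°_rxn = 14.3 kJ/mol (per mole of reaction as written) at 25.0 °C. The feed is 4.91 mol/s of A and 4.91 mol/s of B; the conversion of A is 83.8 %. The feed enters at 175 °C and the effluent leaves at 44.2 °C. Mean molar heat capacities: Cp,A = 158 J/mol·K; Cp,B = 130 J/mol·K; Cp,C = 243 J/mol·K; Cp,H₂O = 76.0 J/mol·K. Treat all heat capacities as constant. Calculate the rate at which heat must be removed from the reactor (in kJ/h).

Q_out = 445000 kJ/h

Extent of reaction ξ = 0.838 × 4.91 = 4.1146 mol/s
Reaction term: ξ·ΔH°_rxn = 4.1146 × 14.3 = 58.838 kJ/s
Sensible, feed 175→25 °C: -212.11 kJ/s
Outlet flows (mol/s): A 0.79542, B 0.79542, C 4.1146, H₂O 4.1146
Sensible, products 25→44.2 °C: 29.599 kJ/s
Q = ΔH = -123.67 kJ/s = -123.67 kW
Heat removed = 445230 kJ/h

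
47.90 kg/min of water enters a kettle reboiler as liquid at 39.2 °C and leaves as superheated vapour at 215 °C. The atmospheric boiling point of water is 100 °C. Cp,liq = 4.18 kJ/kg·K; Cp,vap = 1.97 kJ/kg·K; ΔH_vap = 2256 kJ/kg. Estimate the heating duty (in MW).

liquid 39.2→100 °C: 254.14 kJ/kg
vaporisation at 100 °C: 2256 kJ/kg
vapour 100→215 °C: 226.55 kJ/kg
Δh = 254.14 + 2256 + 226.55 = 2736.7 kJ/kg
Q = ṁ·Δh = 47.90 kg/min × 2736.7 kJ/kg = 131090 kJ/min
|Q| = 2184.8 kW = 2.1848 MW

Q = 2.18 MW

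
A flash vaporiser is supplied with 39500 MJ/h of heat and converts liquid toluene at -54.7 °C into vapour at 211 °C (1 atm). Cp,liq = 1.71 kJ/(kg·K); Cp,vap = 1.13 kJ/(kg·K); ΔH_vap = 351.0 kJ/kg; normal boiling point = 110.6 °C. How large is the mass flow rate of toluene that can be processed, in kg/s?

ṁ = 14.7 kg/s

Δh = 1.71×(110.6−-54.7) + 351.0 + 1.13×(211−110.6) = 747.12 kJ/kg
Q = 39500 MJ/h = 10972 kJ/s = 10972 kJ/s
ṁ = Q/Δh = 10972 / 747.12 = 14.686 kg/s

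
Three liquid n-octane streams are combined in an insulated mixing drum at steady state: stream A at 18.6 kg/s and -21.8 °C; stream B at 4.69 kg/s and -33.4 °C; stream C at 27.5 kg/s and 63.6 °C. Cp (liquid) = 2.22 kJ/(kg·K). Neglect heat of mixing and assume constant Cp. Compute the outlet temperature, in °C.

T_out = 23.4 °C

Energy balance with Q = 0: Σ ṁᵢCp,ᵢ(T_out − Tᵢ) = 0
T_out = Σ ṁᵢCp,ᵢTᵢ / Σ ṁᵢCp,ᵢ
      = 2634.9 / 112.75 = 23.368 °C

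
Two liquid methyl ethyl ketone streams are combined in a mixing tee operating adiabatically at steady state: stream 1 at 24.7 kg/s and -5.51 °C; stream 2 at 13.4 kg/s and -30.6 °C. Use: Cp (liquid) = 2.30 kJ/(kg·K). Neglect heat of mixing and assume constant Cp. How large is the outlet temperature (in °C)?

T_out = -14.3 °C

Energy balance with Q = 0: Σ ṁᵢCp,ᵢ(T_out − Tᵢ) = 0
T_out = Σ ṁᵢCp,ᵢTᵢ / Σ ṁᵢCp,ᵢ
      = -1256.1 / 87.63 = -14.334 °C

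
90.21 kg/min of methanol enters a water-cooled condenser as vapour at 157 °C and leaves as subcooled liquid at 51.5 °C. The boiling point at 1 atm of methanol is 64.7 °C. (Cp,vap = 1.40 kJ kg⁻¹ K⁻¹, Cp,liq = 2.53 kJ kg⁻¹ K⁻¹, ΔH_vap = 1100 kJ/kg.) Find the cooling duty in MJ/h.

Q_c = 6830 MJ/h

vapour 157→64.7 °C: -129.22 kJ/kg
condensation at 64.7 °C: -1100 kJ/kg
liquid 64.7→51.5 °C: -33.396 kJ/kg
Δh = -129.22 + -1100 + -33.396 = -1262.6 kJ/kg
Q = ṁ·Δh = 90.21 kg/min × -1262.6 kJ/kg = -113900 kJ/min
|Q| = 1898.3 kW = 6834 MJ/h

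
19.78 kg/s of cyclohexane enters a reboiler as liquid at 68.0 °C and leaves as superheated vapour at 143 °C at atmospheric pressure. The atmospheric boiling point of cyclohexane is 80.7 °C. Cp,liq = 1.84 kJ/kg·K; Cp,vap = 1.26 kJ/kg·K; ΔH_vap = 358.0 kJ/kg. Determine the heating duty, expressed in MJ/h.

Q = 32700 MJ/h

liquid 68.0→80.7 °C: 23.368 kJ/kg
vaporisation at 80.7 °C: 358 kJ/kg
vapour 80.7→143 °C: 78.498 kJ/kg
Δh = 23.368 + 358 + 78.498 = 459.87 kJ/kg
Q = ṁ·Δh = 19.78 kg/s × 459.87 kJ/kg = 9096.1 kJ/s
|Q| = 9096.1 kW = 32746 MJ/h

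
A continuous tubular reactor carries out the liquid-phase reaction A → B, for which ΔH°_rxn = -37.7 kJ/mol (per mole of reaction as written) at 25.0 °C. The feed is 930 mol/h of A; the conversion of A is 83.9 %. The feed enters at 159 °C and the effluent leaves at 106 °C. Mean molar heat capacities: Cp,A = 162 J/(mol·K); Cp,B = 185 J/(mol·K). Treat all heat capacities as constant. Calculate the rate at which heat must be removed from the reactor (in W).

Extent of reaction ξ = 0.839 × 930 = 780.27 mol/h
Reaction term: ξ·ΔH°_rxn = 780.27 × -37.7 = -29416 kJ/h
Sensible, feed 159→25 °C: -20188 kJ/h
Outlet flows (mol/h): A 149.73, B 780.27
Sensible, products 25→106 °C: 13657 kJ/h
Q = ΔH = -35948 kJ/h = -9.9854 kW
Heat removed = 9985.4 W

Q_out = 9990 W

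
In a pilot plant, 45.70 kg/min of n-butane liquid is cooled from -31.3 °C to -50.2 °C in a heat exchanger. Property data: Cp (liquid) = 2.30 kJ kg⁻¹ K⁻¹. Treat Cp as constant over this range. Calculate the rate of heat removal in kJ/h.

Q = ṁ·Cp·ΔT = 45.70 × 2.30 × (-50.2 − -31.3) = -1986.6 kJ/min
Converting: 1986.6 / 60 s = 33.11 kW
Cooling duty = 119190 kJ/h

Q_c = 119000 kJ/h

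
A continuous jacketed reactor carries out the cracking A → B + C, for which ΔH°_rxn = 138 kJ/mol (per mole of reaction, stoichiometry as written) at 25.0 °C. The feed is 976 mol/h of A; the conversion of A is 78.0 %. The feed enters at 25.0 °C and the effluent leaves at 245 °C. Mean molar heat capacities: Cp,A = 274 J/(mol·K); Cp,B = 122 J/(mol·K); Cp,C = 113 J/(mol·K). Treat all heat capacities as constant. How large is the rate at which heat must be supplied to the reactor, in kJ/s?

Extent of reaction ξ = 0.780 × 976 = 761.28 mol/h
Reaction term: ξ·ΔH°_rxn = 761.28 × 138 = 105060 kJ/h
Sensible, feed 25.0→25 °C: 0 kJ/h
Outlet flows (mol/h): A 214.72, B 761.28, C 761.28
Sensible, products 25→245 °C: 52301 kJ/h
Q = ΔH = 157360 kJ/h = 43.711 kW
Heat supplied = 43.711 kJ/s

Q_in = 43.7 kJ/s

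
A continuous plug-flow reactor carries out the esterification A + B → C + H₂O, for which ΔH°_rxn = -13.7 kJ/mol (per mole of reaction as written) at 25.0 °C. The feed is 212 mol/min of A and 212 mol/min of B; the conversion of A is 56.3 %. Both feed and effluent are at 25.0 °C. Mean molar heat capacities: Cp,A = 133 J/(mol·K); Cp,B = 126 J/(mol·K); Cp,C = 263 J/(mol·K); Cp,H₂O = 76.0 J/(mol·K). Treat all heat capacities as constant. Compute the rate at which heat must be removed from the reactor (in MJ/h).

Extent of reaction ξ = 0.563 × 212 = 119.36 mol/min
Reaction term: ξ·ΔH°_rxn = 119.36 × -13.7 = -1635.2 kJ/min
Q = ΔH = -1635.2 kJ/min = -27.253 kW
Heat removed = 98.111 MJ/h

Q_out = 98.1 MJ/h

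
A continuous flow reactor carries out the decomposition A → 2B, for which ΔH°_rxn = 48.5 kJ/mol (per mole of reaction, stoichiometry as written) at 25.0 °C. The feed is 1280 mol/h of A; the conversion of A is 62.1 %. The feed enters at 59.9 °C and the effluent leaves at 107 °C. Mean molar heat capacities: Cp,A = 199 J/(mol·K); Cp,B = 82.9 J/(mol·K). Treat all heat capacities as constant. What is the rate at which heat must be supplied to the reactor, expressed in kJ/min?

Q_in = 806 kJ/min

Extent of reaction ξ = 0.621 × 1280 = 794.88 mol/h
Reaction term: ξ·ΔH°_rxn = 794.88 × 48.5 = 38552 kJ/h
Sensible, feed 59.9→25 °C: -8889.7 kJ/h
Outlet flows (mol/h): A 485.12, B 1589.8
Sensible, products 25→107 °C: 18723 kJ/h
Q = ΔH = 48385 kJ/h = 13.44 kW
Heat supplied = 806.42 kJ/min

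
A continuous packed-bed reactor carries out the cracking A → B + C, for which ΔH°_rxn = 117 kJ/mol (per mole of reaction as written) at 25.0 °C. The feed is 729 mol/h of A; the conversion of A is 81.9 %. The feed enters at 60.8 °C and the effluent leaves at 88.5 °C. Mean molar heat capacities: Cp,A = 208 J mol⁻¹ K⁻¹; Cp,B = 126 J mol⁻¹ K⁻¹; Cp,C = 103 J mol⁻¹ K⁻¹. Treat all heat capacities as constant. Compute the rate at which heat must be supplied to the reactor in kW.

Q_in = 20.8 kW

Extent of reaction ξ = 0.819 × 729 = 597.05 mol/h
Reaction term: ξ·ΔH°_rxn = 597.05 × 117 = 69855 kJ/h
Sensible, feed 60.8→25 °C: -5428.4 kJ/h
Outlet flows (mol/h): A 131.95, B 597.05, C 597.05
Sensible, products 25→88.5 °C: 10425 kJ/h
Q = ΔH = 74851 kJ/h = 20.792 kW
Heat supplied = 20.792 kW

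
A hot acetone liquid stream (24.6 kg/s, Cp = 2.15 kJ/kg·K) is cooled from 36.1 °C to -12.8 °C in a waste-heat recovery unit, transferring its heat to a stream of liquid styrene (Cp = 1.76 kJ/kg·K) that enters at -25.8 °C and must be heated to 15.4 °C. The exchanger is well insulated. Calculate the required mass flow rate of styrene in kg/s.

Heat released by hot stream: Q = 24.6 × 2.15 × (36.1 − -12.8) = 2586.3 kJ/s
Energy balance on cold side (adiabatic exchanger): Q = ṁ_c·Cp_c·(T_c,out − T_c,in)
ṁ_c = 2586.3 / [1.76 × (15.4 − -25.8)] = 35.667 kg/s

ṁ_c = 35.7 kg/s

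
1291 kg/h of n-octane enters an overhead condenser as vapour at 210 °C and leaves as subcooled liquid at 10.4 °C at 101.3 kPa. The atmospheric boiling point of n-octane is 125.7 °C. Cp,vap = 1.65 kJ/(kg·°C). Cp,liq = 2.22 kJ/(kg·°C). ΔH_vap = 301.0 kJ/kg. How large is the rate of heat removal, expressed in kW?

vapour 210→125.7 °C: -139.09 kJ/kg
condensation at 125.7 °C: -301 kJ/kg
liquid 125.7→10.4 °C: -255.97 kJ/kg
Δh = -139.09 + -301 + -255.97 = -696.06 kJ/kg
Q = ṁ·Δh = 1291 kg/h × -696.06 kJ/kg = -898610 kJ/h
|Q| = 249.62 kW

Q_c = 250 kW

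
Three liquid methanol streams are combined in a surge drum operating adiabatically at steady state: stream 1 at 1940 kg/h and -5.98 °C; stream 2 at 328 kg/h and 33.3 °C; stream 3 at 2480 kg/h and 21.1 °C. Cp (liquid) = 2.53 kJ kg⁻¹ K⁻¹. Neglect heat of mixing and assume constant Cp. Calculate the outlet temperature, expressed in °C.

Energy balance with Q = 0: Σ ṁᵢCp,ᵢ(T_out − Tᵢ) = 0
Σ ṁᵢCp,ᵢTᵢ = 1940×2.53×-5.98 + 328×2.53×33.3 + 2480×2.53×21.1 = 130670
Σ ṁᵢCp,ᵢ = 1940×2.53 + 328×2.53 + 2480×2.53 = 12012
T_out = 130670 / 12012 = 10.878 °C

T_out = 10.9 °C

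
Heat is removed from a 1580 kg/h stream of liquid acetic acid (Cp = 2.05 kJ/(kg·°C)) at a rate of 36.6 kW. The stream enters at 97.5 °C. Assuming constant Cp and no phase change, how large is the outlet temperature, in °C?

Q = 36.6 kW = 131760 kJ/h
ΔT = Q/(ṁ·Cp) = 131760/(1580×2.05) = 40.679 K
T_out = 97.5 − 40.679 = 56.821 °C

T_out = 56.8 °C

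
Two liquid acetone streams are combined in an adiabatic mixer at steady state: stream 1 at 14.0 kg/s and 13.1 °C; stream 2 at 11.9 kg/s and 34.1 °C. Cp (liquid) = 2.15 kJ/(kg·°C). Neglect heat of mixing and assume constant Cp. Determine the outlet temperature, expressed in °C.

No heat crosses the boundary, so H_out = H_in.
Σ ṁᵢCp,ᵢTᵢ = 14.0×2.15×13.1 + 11.9×2.15×34.1 = 1266.8
Σ ṁᵢCp,ᵢ = 14.0×2.15 + 11.9×2.15 = 55.685
T_out = 1266.8 / 55.685 = 22.749 °C

T_out = 22.7 °C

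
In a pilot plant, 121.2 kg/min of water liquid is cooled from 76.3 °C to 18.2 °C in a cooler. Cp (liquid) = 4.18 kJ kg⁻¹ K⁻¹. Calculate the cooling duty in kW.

Q = ṁ·Cp·ΔT = 121.2 × 4.18 × (18.2 − 76.3) = -29434 kJ/min
Converting: 29434 / 60 s = 490.57 kW

Q_c = 491 kW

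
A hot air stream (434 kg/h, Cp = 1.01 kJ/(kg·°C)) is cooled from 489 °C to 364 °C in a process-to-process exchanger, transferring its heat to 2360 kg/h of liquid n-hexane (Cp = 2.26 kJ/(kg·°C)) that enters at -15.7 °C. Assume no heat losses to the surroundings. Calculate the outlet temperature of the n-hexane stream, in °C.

T_c,out = -5.43 °C

Heat released by hot stream: Q = 434 × 1.01 × (489 − 364) = 54793 kJ/h
Energy balance on cold side (adiabatic exchanger): Q = ṁ_c·Cp_c·(T_c,out − T_c,in)
T_c,out = -15.7 + 54793/(2360 × 2.26) = -5.4269 °C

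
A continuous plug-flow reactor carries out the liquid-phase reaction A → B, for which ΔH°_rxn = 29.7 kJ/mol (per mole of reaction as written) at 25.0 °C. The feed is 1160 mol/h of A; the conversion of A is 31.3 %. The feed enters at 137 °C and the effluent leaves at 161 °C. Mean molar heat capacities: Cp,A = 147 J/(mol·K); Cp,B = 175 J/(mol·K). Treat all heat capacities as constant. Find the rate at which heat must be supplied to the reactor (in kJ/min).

Q_in = 271 kJ/min

Extent of reaction ξ = 0.313 × 1160 = 363.08 mol/h
Reaction term: ξ·ΔH°_rxn = 363.08 × 29.7 = 10783 kJ/h
Sensible, feed 137→25 °C: -19098 kJ/h
Outlet flows (mol/h): A 796.92, B 363.08
Sensible, products 25→161 °C: 24573 kJ/h
Q = ΔH = 16259 kJ/h = 4.5163 kW
Heat supplied = 270.98 kJ/min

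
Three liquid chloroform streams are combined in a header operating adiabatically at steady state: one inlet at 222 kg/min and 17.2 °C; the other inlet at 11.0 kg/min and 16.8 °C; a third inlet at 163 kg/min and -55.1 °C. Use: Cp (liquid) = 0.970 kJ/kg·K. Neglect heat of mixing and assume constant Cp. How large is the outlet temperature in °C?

T_out = -12.6 °C

Energy balance with Q = 0: Σ ṁᵢCp,ᵢ(T_out − Tᵢ) = 0
T_out = Σ ṁᵢCp,ᵢTᵢ / Σ ṁᵢCp,ᵢ
      = -4828.8 / 384.12 = -12.571 °C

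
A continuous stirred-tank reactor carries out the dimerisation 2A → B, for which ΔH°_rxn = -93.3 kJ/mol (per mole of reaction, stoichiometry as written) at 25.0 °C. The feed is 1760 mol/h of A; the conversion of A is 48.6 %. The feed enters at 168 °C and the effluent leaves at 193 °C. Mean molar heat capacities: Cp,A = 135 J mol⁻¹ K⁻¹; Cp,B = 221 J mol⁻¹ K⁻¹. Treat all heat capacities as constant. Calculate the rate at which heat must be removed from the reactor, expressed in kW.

Q_out = 10.4 kW

Extent of reaction ξ = 0.486 × 1760 / 2 = 427.68 mol/h
Reaction term: ξ·ΔH°_rxn = 427.68 × -93.3 = -39903 kJ/h
Sensible, feed 168→25 °C: -33977 kJ/h
Outlet flows (mol/h): A 904.64, B 427.68
Sensible, products 25→193 °C: 36396 kJ/h
Q = ΔH = -37483 kJ/h = -10.412 kW
Heat removed = 10.412 kW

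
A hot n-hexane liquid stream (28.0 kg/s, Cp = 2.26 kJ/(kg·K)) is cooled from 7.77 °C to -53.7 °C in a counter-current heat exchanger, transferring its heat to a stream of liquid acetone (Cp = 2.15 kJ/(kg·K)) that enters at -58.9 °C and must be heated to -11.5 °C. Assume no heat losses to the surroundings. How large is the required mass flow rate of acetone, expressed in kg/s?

Heat released by hot stream: Q = 28.0 × 2.26 × (7.77 − -53.7) = 3889.8 kJ/s
Energy balance on cold side (adiabatic exchanger): Q = ṁ_c·Cp_c·(T_c,out − T_c,in)
ṁ_c = 3889.8 / [2.15 × (-11.5 − -58.9)] = 38.169 kg/s

ṁ_c = 38.2 kg/s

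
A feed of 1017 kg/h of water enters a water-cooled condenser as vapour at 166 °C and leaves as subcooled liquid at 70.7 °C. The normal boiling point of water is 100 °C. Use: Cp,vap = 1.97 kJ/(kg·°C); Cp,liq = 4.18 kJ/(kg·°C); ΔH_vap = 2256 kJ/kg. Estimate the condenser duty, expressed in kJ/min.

vapour 166→100 °C: -130.02 kJ/kg
condensation at 100 °C: -2256 kJ/kg
liquid 100→70.7 °C: -122.47 kJ/kg
Δh = -130.02 + -2256 + -122.47 = -2508.5 kJ/kg
Q = ṁ·Δh = 1017 kg/h × -2508.5 kJ/kg = -2.5511e+06 kJ/h
|Q| = 708.65 kW = 42519 kJ/min

Q_c = 42500 kJ/min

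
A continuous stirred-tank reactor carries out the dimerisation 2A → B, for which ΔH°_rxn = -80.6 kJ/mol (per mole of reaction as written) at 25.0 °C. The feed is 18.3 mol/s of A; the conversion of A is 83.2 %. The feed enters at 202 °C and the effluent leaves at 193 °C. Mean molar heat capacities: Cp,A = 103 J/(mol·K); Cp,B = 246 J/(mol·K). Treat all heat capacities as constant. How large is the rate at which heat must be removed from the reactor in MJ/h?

Extent of reaction ξ = 0.832 × 18.3 / 2 = 7.6128 mol/s
Reaction term: ξ·ΔH°_rxn = 7.6128 × -80.6 = -613.59 kJ/s
Sensible, feed 202→25 °C: -333.63 kJ/s
Outlet flows (mol/s): A 3.0744, B 7.6128
Sensible, products 25→193 °C: 367.82 kJ/s
Q = ΔH = -579.4 kJ/s = -579.4 kW
Heat removed = 2085.8 MJ/h

Q_out = 2090 MJ/h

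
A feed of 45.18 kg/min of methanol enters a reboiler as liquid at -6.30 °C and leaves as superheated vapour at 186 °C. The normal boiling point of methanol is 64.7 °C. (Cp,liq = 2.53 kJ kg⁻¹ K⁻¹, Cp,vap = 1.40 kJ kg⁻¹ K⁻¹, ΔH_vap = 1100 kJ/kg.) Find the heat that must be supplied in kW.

Q = 1090 kW

liquid -6.30→64.7 °C: 179.63 kJ/kg
vaporisation at 64.7 °C: 1100 kJ/kg
vapour 64.7→186 °C: 169.82 kJ/kg
Δh = 179.63 + 1100 + 169.82 = 1449.5 kJ/kg
Q = ṁ·Δh = 45.18 kg/min × 1449.5 kJ/kg = 65486 kJ/min
|Q| = 1091.4 kW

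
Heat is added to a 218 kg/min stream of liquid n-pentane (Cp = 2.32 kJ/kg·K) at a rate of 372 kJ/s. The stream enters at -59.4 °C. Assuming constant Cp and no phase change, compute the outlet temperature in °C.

Q = 372 kJ/s = 22320 kJ/min
ΔT = Q/(ṁ·Cp) = 22320/(218×2.32) = 44.132 K
T_out = -59.4 + 44.132 = -15.268 °C

T_out = -15.3 °C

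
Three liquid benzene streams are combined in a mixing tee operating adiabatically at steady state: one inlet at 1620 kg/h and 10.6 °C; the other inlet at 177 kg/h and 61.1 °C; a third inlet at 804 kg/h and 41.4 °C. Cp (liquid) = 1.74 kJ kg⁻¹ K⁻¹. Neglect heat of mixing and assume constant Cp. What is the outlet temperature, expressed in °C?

No heat crosses the boundary, so H_out = H_in.
Σ ṁᵢCp,ᵢTᵢ = 1620×1.74×10.6 + 177×1.74×61.1 + 804×1.74×41.4 = 106610
Σ ṁᵢCp,ᵢ = 1620×1.74 + 177×1.74 + 804×1.74 = 4525.7
T_out = 106610 / 4525.7 = 23.557 °C

T_out = 23.6 °C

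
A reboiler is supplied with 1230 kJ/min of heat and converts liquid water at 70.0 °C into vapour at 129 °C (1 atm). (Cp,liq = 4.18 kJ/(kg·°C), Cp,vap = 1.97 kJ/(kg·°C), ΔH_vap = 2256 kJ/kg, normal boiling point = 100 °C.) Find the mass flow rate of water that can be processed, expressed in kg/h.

Δh = 4.18×(100−70.0) + 2256 + 1.97×(129−100) = 2438.5 kJ/kg
Q = 1230 kJ/min = 20.5 kJ/s = 73800 kJ/h
ṁ = Q/Δh = 73800 / 2438.5 = 30.264 kg/h

ṁ = 30.3 kg/h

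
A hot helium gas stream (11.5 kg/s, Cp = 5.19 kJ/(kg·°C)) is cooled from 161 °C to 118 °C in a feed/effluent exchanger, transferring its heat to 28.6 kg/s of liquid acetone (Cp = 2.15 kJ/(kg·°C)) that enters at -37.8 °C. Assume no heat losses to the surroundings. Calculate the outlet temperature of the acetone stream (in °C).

Heat released by hot stream: Q = 11.5 × 5.19 × (161 − 118) = 2566.5 kJ/s
Energy balance on cold side (adiabatic exchanger): Q = ṁ_c·Cp_c·(T_c,out − T_c,in)
T_c,out = -37.8 + 2566.5/(28.6 × 2.15) = 3.9378 °C

T_c,out = 3.94 °C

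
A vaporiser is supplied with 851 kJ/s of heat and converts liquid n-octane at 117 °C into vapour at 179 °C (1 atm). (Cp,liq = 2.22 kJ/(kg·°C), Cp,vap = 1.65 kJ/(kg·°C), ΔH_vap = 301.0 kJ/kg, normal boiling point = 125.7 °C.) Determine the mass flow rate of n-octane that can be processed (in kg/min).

ṁ = 125 kg/min

Δh = 2.22×(125.7−117) + 301.0 + 1.65×(179−125.7) = 408.26 kJ/kg
Q = 851 kJ/s = 851 kJ/s = 51060 kJ/min
ṁ = Q/Δh = 51060 / 408.26 = 125.07 kg/min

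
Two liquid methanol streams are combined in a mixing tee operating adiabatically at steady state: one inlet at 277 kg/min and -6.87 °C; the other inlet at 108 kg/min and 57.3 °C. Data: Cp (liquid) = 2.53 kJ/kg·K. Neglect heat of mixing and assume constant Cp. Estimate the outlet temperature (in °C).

T_out = 11.1 °C

Energy balance with Q = 0: Σ ṁᵢCp,ᵢ(T_out − Tᵢ) = 0
Σ ṁᵢCp,ᵢTᵢ = 277×2.53×-6.87 + 108×2.53×57.3 = 10842
Σ ṁᵢCp,ᵢ = 277×2.53 + 108×2.53 = 974.05
T_out = 10842 / 974.05 = 11.131 °C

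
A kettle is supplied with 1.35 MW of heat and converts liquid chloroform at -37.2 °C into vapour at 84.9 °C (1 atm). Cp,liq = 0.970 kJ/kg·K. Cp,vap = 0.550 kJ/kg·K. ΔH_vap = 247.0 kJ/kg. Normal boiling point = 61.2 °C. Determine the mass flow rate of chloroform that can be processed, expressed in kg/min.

Δh = 0.970×(61.2−-37.2) + 247.0 + 0.550×(84.9−61.2) = 355.48 kJ/kg
Q = 1.35 MW = 1350 kJ/s = 81000 kJ/min
ṁ = Q/Δh = 81000 / 355.48 = 227.86 kg/min

ṁ = 228 kg/min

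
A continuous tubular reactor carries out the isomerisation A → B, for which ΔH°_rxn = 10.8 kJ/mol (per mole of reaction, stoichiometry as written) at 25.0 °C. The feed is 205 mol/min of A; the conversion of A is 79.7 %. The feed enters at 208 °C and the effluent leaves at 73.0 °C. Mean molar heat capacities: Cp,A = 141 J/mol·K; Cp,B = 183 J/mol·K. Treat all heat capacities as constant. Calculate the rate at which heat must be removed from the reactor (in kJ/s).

Q_out = 30.1 kJ/s

Extent of reaction ξ = 0.797 × 205 = 163.39 mol/min
Reaction term: ξ·ΔH°_rxn = 163.39 × 10.8 = 1764.6 kJ/min
Sensible, feed 208→25 °C: -5289.6 kJ/min
Outlet flows (mol/min): A 41.615, B 163.39
Sensible, products 25→73.0 °C: 1716.8 kJ/min
Q = ΔH = -1808.2 kJ/min = -30.137 kW
Heat removed = 30.137 kJ/s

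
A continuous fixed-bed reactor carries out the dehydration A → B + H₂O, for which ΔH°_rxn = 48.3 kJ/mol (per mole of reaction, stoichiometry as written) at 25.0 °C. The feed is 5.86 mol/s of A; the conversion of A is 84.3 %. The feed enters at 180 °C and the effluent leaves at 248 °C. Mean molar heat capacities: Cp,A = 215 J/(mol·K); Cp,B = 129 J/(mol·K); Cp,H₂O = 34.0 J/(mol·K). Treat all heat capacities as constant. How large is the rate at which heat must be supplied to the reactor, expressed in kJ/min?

Q_in = 16000 kJ/min

Extent of reaction ξ = 0.843 × 5.86 = 4.94 mol/s
Reaction term: ξ·ΔH°_rxn = 4.94 × 48.3 = 238.6 kJ/s
Sensible, feed 180→25 °C: -195.28 kJ/s
Outlet flows (mol/s): A 0.92002, B 4.94, H₂O 4.94
Sensible, products 25→248 °C: 223.67 kJ/s
Q = ΔH = 266.99 kJ/s = 266.99 kW
Heat supplied = 16019 kJ/min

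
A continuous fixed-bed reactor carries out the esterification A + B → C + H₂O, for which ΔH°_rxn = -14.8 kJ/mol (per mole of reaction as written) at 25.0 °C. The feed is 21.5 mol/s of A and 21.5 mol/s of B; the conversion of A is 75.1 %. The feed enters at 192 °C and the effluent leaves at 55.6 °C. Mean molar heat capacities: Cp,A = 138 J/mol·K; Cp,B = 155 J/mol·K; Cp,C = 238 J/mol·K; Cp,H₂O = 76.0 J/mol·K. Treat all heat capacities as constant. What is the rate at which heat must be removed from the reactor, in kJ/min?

Q_out = 65300 kJ/min

Extent of reaction ξ = 0.751 × 21.5 = 16.146 mol/s
Reaction term: ξ·ΔH°_rxn = 16.146 × -14.8 = -238.97 kJ/s
Sensible, feed 192→25 °C: -1052 kJ/s
Outlet flows (mol/s): A 5.3535, B 5.3535, C 16.146, H₂O 16.146
Sensible, products 25→55.6 °C: 203.14 kJ/s
Q = ΔH = -1087.8 kJ/s = -1087.8 kW
Heat removed = 65271 kJ/min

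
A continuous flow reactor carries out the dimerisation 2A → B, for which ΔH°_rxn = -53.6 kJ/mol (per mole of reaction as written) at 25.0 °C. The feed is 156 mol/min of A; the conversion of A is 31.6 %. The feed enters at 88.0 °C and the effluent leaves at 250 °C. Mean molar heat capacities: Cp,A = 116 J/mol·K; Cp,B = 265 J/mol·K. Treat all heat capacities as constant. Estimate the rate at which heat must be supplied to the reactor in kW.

Extent of reaction ξ = 0.316 × 156 / 2 = 24.648 mol/min
Reaction term: ξ·ΔH°_rxn = 24.648 × -53.6 = -1321.1 kJ/min
Sensible, feed 88.0→25 °C: -1140 kJ/min
Outlet flows (mol/min): A 106.7, B 24.648
Sensible, products 25→250 °C: 4254.6 kJ/min
Q = ΔH = 1793.4 kJ/min = 29.891 kW
Heat supplied = 29.891 kW

Q_in = 29.9 kW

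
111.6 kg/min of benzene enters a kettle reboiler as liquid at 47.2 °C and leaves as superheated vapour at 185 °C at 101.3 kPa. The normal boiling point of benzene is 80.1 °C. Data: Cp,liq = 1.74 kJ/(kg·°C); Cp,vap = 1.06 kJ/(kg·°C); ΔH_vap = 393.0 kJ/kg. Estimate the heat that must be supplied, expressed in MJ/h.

Q = 3760 MJ/h

liquid 47.2→80.1 °C: 57.246 kJ/kg
vaporisation at 80.1 °C: 393 kJ/kg
vapour 80.1→185 °C: 111.19 kJ/kg
Δh = 57.246 + 393 + 111.19 = 561.44 kJ/kg
Q = ṁ·Δh = 111.6 kg/min × 561.44 kJ/kg = 62657 kJ/min
|Q| = 1044.3 kW = 3759.4 MJ/h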